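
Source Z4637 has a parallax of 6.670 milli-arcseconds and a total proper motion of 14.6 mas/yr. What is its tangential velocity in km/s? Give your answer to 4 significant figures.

d = 1/p = 1/0.006670″ = 149.93 pc.
μ = 14.6 mas/yr = 0.0146 ″/yr.
v_t = 4.74 × μ × d = 4.74 × 0.0146 × 149.93 = 10.376 km/s.

10.38 km/s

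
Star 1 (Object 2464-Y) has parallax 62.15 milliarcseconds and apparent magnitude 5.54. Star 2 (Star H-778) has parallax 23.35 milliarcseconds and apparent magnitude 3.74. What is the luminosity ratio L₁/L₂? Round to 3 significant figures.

d₁ = 1/p₁ = 1/0.06215″ = 16.09 pc; d₂ = 1/p₂ = 1/0.02335″ = 42.827 pc.
M₁ = m₁ − 5 log₁₀ d₁ + 5 = 5.54 − 6.0328 + 5 = 4.5072.
M₂ = 3.74 − 8.1586 + 5 = 0.5814.
L₁/L₂ = 10^(0.4(M₂ − M₁)) = 10^(0.4 × (-3.9258)) = 10^(-1.57032) = 0.026896.

L₁/L₂ = 0.0269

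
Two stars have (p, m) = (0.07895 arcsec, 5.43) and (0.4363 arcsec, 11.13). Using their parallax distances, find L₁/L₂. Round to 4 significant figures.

L₁/L₂ = 5819

d₁ = 1/p₁ = 1/0.07895″ = 12.666 pc; d₂ = 1/p₂ = 1/0.4363″ = 2.292 pc.
M₁ = m₁ − 5 log₁₀ d₁ + 5 = 5.43 − 5.5132 + 5 = 4.9168.
M₂ = 11.13 − 1.8011 + 5 = 14.3289.
L₁/L₂ = 10^(0.4(M₂ − M₁)) = 10^(0.4 × 9.4121) = 10^3.76484 = 5818.9.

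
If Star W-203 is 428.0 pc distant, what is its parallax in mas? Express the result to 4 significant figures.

p = 1/d = 1/428 = 0.0023364 arcsec.
= 0.0023364 × 1000 = 2.3364 mas.

2.336 mas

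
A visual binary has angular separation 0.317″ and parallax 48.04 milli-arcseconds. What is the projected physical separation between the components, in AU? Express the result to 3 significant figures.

6.60 AU

d = 1/p = 1/0.04804″ = 20.816 pc.
At distance d (pc), an angle of θ arcsec spans θ·d AU: s = 0.317 × 20.816 = 6.5987 AU.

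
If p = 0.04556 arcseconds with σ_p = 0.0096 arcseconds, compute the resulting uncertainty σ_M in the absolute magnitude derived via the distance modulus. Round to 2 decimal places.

σ_M = 0.46 mag

M = m − 5 log₁₀ d + 5 = m + 5 log₁₀ p + 5, so ∂M/∂p = 5/(p ln 10).
σ_M = (5/ln 10) · (σ_p/p) = 2.1715 × 0.0096/0.04556 = 2.1715 × 0.21071 = 0.45756.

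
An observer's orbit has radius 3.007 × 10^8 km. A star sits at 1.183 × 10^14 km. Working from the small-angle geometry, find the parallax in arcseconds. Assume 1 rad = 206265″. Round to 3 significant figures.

0.524 arcsec

θ ≈ B/d = (3.007 × 10^8) / (1.183 × 10^14) = 2.5418 × 10^-6 rad.
In arcseconds: 2.5418 × 10^-6 × 206265 = 0.52428″.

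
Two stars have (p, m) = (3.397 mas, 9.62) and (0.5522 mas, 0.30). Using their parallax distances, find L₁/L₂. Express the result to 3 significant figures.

L₁/L₂ = 4.94 × 10^-6

d₁ = 1/p₁ = 1/0.003397″ = 294.38 pc; d₂ = 1/p₂ = 1/0.0005522″ = 1810.9 pc.
M₁ = m₁ − 5 log₁₀ d₁ + 5 = 9.62 − 12.3445 + 5 = 2.2755.
M₂ = 0.30 − 16.2895 + 5 = -10.9895.
L₁/L₂ = 10^(0.4(M₂ − M₁)) = 10^(0.4 × (-13.2650)) = 10^(-5.30600) = 0.0000049431.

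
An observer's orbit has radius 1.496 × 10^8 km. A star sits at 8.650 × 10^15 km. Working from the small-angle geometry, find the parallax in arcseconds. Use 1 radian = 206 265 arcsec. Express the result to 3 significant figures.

θ ≈ B/d = (1.496 × 10^8) / (8.650 × 10^15) = 1.7295 × 10^-8 rad.
In arcseconds: 1.7295 × 10^-8 × 206265 = 0.0035674″.

0.00357 arcsec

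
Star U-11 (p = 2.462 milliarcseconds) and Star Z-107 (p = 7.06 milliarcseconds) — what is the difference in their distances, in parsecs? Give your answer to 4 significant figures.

264.5 pc

d_A = 1/0.002462″ = 406.17 pc; d_B = 1/0.007060″ = 141.64 pc.
|d_B − d_A| = |141.64 − 406.17| = 264.53 pc.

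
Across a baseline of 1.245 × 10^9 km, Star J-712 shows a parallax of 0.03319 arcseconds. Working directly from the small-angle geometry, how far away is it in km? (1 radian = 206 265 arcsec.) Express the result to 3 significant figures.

7.74 × 10^15 km

θ = 0.03319″ = 0.03319/206265 = 1.6091 × 10^-7 rad.
d = B/θ = (1.245 × 10^9) / (1.6091 × 10^-7) = 7.7372 × 10^15 km.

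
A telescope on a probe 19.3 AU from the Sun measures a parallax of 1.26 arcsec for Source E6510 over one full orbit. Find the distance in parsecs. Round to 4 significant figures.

With baseline B (in AU) and parallax p (in arcsec), d = B/p parsecs.
d = 19.3 / 1.26 = 15.317 pc.

15.32 pc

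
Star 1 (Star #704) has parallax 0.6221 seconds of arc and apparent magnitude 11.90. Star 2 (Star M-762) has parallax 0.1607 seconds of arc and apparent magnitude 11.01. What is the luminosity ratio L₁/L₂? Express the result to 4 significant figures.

d₁ = 1/p₁ = 1/0.6221″ = 1.6075 pc; d₂ = 1/p₂ = 1/0.1607″ = 6.2228 pc.
M₁ = m₁ − 5 log₁₀ d₁ + 5 = 11.90 − 1.0308 + 5 = 15.8692.
M₂ = 11.01 − 3.9699 + 5 = 12.0401.
L₁/L₂ = 10^(0.4(M₂ − M₁)) = 10^(0.4 × (-3.8291)) = 10^(-1.53164) = 0.029401.

L₁/L₂ = 0.02940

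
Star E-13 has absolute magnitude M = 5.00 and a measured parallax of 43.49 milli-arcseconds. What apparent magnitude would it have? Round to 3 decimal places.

d = 1/p = 1/0.04349″ = 22.994 pc.
m − M = 5 log₁₀ d − 5 = 5 log₁₀(22.994) − 5 = 6.8081 − 5 = 1.8081.
m = M + (m − M) = 5.00 + 1.8081 = 6.808.

m = 6.808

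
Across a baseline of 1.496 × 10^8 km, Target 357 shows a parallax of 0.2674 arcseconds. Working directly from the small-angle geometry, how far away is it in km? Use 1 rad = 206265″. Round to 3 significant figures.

θ = 0.2674″ = 0.2674/206265 = 1.2964 × 10^-6 rad.
d = B/θ = (1.496 × 10^8) / (1.2964 × 10^-6) = 1.1540 × 10^14 km.

1.15 × 10^14 km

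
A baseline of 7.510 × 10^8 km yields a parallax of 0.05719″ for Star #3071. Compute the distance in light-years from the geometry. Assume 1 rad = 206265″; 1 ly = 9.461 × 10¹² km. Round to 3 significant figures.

θ = 0.05719″ = 0.05719/206265 = 2.7726 × 10^-7 rad.
d = B/θ = (7.510 × 10^8) / (2.7726 × 10^-7) = 2.7086 × 10^15 km = (2.7086 × 10^15) / (9.461 × 10^12) ly = 286.29 ly.

286 ly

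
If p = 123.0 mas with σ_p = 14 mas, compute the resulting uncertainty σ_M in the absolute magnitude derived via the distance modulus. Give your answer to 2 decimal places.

σ_M = 0.25 mag

M = m − 5 log₁₀ d + 5 = m + 5 log₁₀ p + 5, so ∂M/∂p = 5/(p ln 10).
σ_M = (5/ln 10) · (σ_p/p) = 2.1715 × 14/123.0 = 2.1715 × 0.11382 = 0.24716.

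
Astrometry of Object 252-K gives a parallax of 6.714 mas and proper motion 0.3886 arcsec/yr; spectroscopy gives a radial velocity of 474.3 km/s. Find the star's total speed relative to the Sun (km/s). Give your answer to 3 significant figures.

548 km/s

d = 1/p = 1/0.006714″ = 148.94 pc.
v_t = 4.740 μ d = 4.740 × 0.3886 × 148.94 = 274.34 km/s.
v = √(v_r² + v_t²) = √(474.3² + 274.34²) = √300223 = 547.93 km/s.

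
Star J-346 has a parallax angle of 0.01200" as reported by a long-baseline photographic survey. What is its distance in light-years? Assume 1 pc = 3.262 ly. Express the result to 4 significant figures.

271.8 light years

d = 1/p = 1/0.01200 = 83.333 pc.
In light-years: 83.333 × 3.262 = 271.83 ly.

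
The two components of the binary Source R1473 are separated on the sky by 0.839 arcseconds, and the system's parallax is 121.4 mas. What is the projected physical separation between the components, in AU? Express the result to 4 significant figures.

6.911 AU

d = 1/p = 1/0.1214″ = 8.2372 pc.
At distance d (pc), an angle of θ arcsec spans θ·d AU: s = 0.839 × 8.2372 = 6.911 AU.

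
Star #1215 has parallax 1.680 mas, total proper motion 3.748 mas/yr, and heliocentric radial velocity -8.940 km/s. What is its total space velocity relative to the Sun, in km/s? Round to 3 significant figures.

d = 1/p = 1/0.001680″ = 595.24 pc.
μ = 3.748 mas/yr = 0.003748 ″/yr.
v_t = 4.740 μ d = 4.740 × 0.003748 × 595.24 = 10.575 km/s.
v = √(v_r² + v_t²) = √((-8.940)² + 10.575²) = √191.754 = 13.848 km/s.

13.8 km/s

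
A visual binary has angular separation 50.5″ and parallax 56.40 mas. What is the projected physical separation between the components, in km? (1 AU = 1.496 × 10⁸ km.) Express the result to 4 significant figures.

d = 1/p = 1/0.05640″ = 17.73 pc.
At distance d (pc), an angle of θ arcsec spans θ·d AU: s = 50.5 × 17.73 = 895.37 AU.
= 895.37 × 1.496 × 10⁸ km = 1.3395 × 10^11 km.

1.340 × 10^11 km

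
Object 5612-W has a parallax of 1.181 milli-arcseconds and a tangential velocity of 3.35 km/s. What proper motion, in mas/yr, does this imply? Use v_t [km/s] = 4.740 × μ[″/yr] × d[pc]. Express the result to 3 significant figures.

d = 1/p = 1/0.001181″ = 846.74 pc.
μ = v_t / (4.74 d) = 3.35 / (4.74 × 846.74) = 3.35 / 4013.5 = 0.00083468 ″/yr = 0.83468 mas/yr.

0.835 mas/yr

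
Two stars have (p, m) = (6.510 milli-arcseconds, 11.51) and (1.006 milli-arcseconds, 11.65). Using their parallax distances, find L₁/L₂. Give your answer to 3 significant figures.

L₁/L₂ = 0.0272

d₁ = 1/p₁ = 1/0.006510″ = 153.61 pc; d₂ = 1/p₂ = 1/0.001006″ = 994.04 pc.
M₁ = m₁ − 5 log₁₀ d₁ + 5 = 11.51 − 10.9321 + 5 = 5.5779.
M₂ = 11.65 − 14.9870 + 5 = 1.6630.
L₁/L₂ = 10^(0.4(M₂ − M₁)) = 10^(0.4 × (-3.9149)) = 10^(-1.56596) = 0.027167.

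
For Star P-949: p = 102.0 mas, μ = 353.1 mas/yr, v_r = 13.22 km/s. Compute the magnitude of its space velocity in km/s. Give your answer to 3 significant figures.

d = 1/p = 1/0.1020″ = 9.8039 pc.
μ = 353.1 mas/yr = 0.3531 ″/yr.
v_t = 4.740 μ d = 4.740 × 0.3531 × 9.8039 = 16.409 km/s.
v = √(v_r² + v_t²) = √(13.22² + 16.409²) = √444.024 = 21.072 km/s.

21.1 km/s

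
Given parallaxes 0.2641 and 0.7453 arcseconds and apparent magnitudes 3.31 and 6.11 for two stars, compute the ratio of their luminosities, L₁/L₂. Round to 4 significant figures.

L₁/L₂ = 105.0

d₁ = 1/p₁ = 1/0.2641″ = 3.7864 pc; d₂ = 1/p₂ = 1/0.7453″ = 1.3417 pc.
M₁ = m₁ − 5 log₁₀ d₁ + 5 = 3.31 − 2.8911 + 5 = 5.4189.
M₂ = 6.11 − 0.6383 + 5 = 10.4717.
L₁/L₂ = 10^(0.4(M₂ − M₁)) = 10^(0.4 × 5.0528) = 10^2.02112 = 104.98.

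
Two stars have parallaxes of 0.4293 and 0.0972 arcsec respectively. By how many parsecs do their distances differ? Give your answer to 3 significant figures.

d_A = 1/0.4293″ = 2.3294 pc; d_B = 1/0.09720″ = 10.288 pc.
|d_B − d_A| = |10.288 − 2.3294| = 7.9586 pc.

7.96 pc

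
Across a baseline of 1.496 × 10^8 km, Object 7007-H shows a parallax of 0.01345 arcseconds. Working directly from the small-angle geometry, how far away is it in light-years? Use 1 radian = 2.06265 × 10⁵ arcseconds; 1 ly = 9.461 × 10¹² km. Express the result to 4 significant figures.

242.5 ly

θ = 0.01345″ = 0.01345/206265 = 6.5207 × 10^-8 rad.
d = B/θ = (1.496 × 10^8) / (6.5207 × 10^-8) = 2.2942 × 10^15 km = (2.2942 × 10^15) / (9.461 × 10^12) ly = 242.49 ly.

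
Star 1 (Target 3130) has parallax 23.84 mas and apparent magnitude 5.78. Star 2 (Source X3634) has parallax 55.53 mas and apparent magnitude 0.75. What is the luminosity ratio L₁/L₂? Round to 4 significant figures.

L₁/L₂ = 0.05278

d₁ = 1/p₁ = 1/0.02384″ = 41.946 pc; d₂ = 1/p₂ = 1/0.05553″ = 18.008 pc.
M₁ = m₁ − 5 log₁₀ d₁ + 5 = 5.78 − 8.1135 + 5 = 2.6665.
M₂ = 0.75 − 6.2773 + 5 = -0.5273.
L₁/L₂ = 10^(0.4(M₂ − M₁)) = 10^(0.4 × (-3.1938)) = 10^(-1.27752) = 0.052781.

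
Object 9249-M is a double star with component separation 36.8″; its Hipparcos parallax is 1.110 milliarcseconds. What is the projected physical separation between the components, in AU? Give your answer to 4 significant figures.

33150 AU

d = 1/p = 1/0.001110″ = 900.9 pc.
At distance d (pc), an angle of θ arcsec spans θ·d AU: s = 36.8 × 900.9 = 33153 AU.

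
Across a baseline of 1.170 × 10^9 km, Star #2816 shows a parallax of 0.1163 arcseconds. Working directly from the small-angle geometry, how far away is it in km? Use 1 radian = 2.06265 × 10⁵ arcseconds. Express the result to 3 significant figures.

2.08 × 10^15 km

θ = 0.1163″ = 0.1163/206265 = 5.6384 × 10^-7 rad.
d = B/θ = (1.170 × 10^9) / (5.6384 × 10^-7) = 2.0751 × 10^15 km.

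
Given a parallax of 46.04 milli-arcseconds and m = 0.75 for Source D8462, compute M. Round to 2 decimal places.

M = -0.93

d = 1/p = 1/0.04604″ = 21.72 pc.
m − M = 5 log₁₀(21.72) − 5 = 6.6843 − 5 = 1.6843.
M = m − (m − M) = 0.75 − 1.6843 = -0.93.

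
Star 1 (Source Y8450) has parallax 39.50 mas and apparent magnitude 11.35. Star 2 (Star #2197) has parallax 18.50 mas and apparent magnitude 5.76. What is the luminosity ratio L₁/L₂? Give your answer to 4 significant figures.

d₁ = 1/p₁ = 1/0.03950″ = 25.316 pc; d₂ = 1/p₂ = 1/0.01850″ = 54.054 pc.
M₁ = m₁ − 5 log₁₀ d₁ + 5 = 11.35 − 7.0170 + 5 = 9.3330.
M₂ = 5.76 − 8.6641 + 5 = 2.0959.
L₁/L₂ = 10^(0.4(M₂ − M₁)) = 10^(0.4 × (-7.2371)) = 10^(-2.89484) = 0.001274.

L₁/L₂ = 0.001274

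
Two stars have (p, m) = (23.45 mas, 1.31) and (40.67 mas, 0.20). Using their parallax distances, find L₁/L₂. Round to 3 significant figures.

L₁/L₂ = 1.08

d₁ = 1/p₁ = 1/0.02345″ = 42.644 pc; d₂ = 1/p₂ = 1/0.04067″ = 24.588 pc.
M₁ = m₁ − 5 log₁₀ d₁ + 5 = 1.31 − 8.1493 + 5 = -1.8393.
M₂ = 0.20 − 6.9536 + 5 = -1.7536.
L₁/L₂ = 10^(0.4(M₂ − M₁)) = 10^(0.4 × 0.0857) = 10^0.03428 = 1.0821.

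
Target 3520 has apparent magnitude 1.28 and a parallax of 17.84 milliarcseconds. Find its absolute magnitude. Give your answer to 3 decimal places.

d = 1/p = 1/0.01784″ = 56.054 pc.
m − M = 5 log₁₀(56.054) − 5 = 8.7430 − 5 = 3.7430.
M = m − (m − M) = 1.28 − 3.7430 = -2.463.

M = -2.463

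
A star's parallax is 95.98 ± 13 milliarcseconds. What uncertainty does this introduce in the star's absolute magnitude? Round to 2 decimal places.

σ_M = 0.29 mag

M = m − 5 log₁₀ d + 5 = m + 5 log₁₀ p + 5, so ∂M/∂p = 5/(p ln 10).
σ_M = (5/ln 10) · (σ_p/p) = 2.1715 × 13/95.98 = 2.1715 × 0.13544 = 0.29411.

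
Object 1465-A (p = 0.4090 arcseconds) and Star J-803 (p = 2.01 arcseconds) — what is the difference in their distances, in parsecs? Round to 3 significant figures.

d_A = 1/0.4090″ = 2.445 pc; d_B = 1/2.010″ = 0.49751 pc.
|d_B − d_A| = |0.49751 − 2.445| = 1.9475 pc.

1.95 pc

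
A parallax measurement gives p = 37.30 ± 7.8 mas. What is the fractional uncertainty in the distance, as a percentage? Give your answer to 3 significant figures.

20.9%

For d = 1/p, |σ_d/d| = |σ_p/p|.
σ_p/p = 7.8 / 37.30 = 0.20912 = 20.912%.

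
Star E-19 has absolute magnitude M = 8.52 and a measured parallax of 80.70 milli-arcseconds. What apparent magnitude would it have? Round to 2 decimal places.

d = 1/p = 1/0.08070″ = 12.392 pc.
m − M = 5 log₁₀ d − 5 = 5 log₁₀(12.392) − 5 = 5.4657 − 5 = 0.4657.
m = M + (m − M) = 8.52 + 0.4657 = 8.99.

m = 8.99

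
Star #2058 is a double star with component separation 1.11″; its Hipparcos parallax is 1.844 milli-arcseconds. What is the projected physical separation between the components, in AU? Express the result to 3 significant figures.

602 AU

d = 1/p = 1/0.001844″ = 542.3 pc.
At distance d (pc), an angle of θ arcsec spans θ·d AU: s = 1.11 × 542.3 = 601.95 AU.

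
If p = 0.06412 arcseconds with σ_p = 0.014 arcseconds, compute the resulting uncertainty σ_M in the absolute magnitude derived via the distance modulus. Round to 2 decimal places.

M = m − 5 log₁₀ d + 5 = m + 5 log₁₀ p + 5, so ∂M/∂p = 5/(p ln 10).
σ_M = (5/ln 10) · (σ_p/p) = 2.1715 × 0.014/0.06412 = 2.1715 × 0.21834 = 0.47413.

σ_M = 0.47 mag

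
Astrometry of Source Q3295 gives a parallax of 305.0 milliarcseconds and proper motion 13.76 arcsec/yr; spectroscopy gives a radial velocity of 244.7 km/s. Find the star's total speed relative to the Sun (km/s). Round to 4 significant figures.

325.0 km/s

d = 1/p = 1/0.3050″ = 3.2787 pc.
v_t = 4.740 μ d = 4.740 × 13.76 × 3.2787 = 213.84 km/s.
v = √(v_r² + v_t²) = √(244.7² + 213.84²) = √105606 = 324.97 km/s.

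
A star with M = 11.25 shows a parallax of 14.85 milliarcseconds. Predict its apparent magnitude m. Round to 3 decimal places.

d = 1/p = 1/0.01485″ = 67.34 pc.
m − M = 5 log₁₀ d − 5 = 5 log₁₀(67.34) − 5 = 9.1414 − 5 = 4.1414.
m = M + (m − M) = 11.25 + 4.1414 = 15.391.

m = 15.391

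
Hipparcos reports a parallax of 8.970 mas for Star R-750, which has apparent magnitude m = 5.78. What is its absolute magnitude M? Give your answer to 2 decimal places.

d = 1/p = 1/0.008970″ = 111.48 pc.
m − M = 5 log₁₀(111.48) − 5 = 10.2360 − 5 = 5.2360.
M = m − (m − M) = 5.78 − 5.2360 = 0.54.

M = 0.54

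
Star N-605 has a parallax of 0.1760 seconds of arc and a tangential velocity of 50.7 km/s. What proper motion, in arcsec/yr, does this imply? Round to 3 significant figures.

d = 1/p = 1/0.1760″ = 5.6818 pc.
μ = v_t / (4.74 d) = 50.7 / (4.74 × 5.6818) = 50.7 / 26.932 = 1.8825 ″/yr.

1.88 arcsec/yr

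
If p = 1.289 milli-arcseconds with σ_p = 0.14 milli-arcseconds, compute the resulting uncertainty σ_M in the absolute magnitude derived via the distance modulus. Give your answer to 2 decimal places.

σ_M = 0.24 mag

M = m − 5 log₁₀ d + 5 = m + 5 log₁₀ p + 5, so ∂M/∂p = 5/(p ln 10).
σ_M = (5/ln 10) · (σ_p/p) = 2.1715 × 0.14/1.289 = 2.1715 × 0.10861 = 0.23585.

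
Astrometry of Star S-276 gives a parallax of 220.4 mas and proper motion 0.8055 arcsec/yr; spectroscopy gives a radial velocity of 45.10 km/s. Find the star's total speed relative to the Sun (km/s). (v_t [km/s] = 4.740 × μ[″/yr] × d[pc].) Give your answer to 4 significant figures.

48.31 km/s

d = 1/p = 1/0.2204″ = 4.5372 pc.
v_t = 4.740 μ d = 4.740 × 0.8055 × 4.5372 = 17.323 km/s.
v = √(v_r² + v_t²) = √(45.10² + 17.323²) = √2334.1 = 48.313 km/s.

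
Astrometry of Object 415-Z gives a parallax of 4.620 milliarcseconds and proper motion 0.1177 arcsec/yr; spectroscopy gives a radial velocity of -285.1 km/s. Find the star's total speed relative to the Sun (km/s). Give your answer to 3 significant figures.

d = 1/p = 1/0.004620″ = 216.45 pc.
v_t = 4.740 μ d = 4.740 × 0.1177 × 216.45 = 120.76 km/s.
v = √(v_r² + v_t²) = √((-285.1)² + 120.76²) = √95865 = 309.62 km/s.

310 km/s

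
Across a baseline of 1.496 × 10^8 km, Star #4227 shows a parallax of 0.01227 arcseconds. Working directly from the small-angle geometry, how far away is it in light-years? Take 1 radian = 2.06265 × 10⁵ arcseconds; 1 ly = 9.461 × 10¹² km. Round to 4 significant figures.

θ = 0.01227″ = 0.01227/206265 = 5.9487 × 10^-8 rad.
d = B/θ = (1.496 × 10^8) / (5.9487 × 10^-8) = 2.5148 × 10^15 km = (2.5148 × 10^15) / (9.461 × 10^12) ly = 265.81 ly.

265.8 ly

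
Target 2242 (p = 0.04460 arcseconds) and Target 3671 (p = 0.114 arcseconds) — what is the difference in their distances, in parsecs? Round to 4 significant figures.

13.65 pc

d_A = 1/0.04460″ = 22.422 pc; d_B = 1/0.1140″ = 8.7719 pc.
|d_B − d_A| = |8.7719 − 22.422| = 13.65 pc.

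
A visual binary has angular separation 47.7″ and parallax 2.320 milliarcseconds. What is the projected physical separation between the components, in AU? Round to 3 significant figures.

20600 AU

d = 1/p = 1/0.002320″ = 431.03 pc.
At distance d (pc), an angle of θ arcsec spans θ·d AU: s = 47.7 × 431.03 = 20560 AU.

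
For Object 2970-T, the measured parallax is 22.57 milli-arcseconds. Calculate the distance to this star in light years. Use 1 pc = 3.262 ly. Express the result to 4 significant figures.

144.5 light years

p = 22.57 milli-arcseconds = 0.02257 arcsec.
d = 1/p = 1/0.02257 = 44.307 pc.
In light-years: 44.307 × 3.262 = 144.53 ly.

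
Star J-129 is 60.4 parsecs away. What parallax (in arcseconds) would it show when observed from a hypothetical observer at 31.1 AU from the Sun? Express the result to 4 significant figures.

p (arcsec) = B (AU) / d (pc).
p = 31.1 / 60.4 = 0.5149 arcsec.

0.5149 arcsec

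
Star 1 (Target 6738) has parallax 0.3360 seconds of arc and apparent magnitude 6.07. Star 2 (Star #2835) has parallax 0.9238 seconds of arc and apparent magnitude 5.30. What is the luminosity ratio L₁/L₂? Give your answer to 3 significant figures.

d₁ = 1/p₁ = 1/0.3360″ = 2.9762 pc; d₂ = 1/p₂ = 1/0.9238″ = 1.0825 pc.
M₁ = m₁ − 5 log₁₀ d₁ + 5 = 6.07 − 2.3683 + 5 = 8.7017.
M₂ = 5.30 − 0.1721 + 5 = 10.1279.
L₁/L₂ = 10^(0.4(M₂ − M₁)) = 10^(0.4 × 1.4262) = 10^0.57048 = 3.7195.

L₁/L₂ = 3.72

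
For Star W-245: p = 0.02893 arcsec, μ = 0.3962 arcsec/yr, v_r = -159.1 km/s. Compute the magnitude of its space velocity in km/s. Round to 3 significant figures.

172 km/s

d = 1/p = 1/0.02893″ = 34.566 pc.
v_t = 4.740 μ d = 4.740 × 0.3962 × 34.566 = 64.915 km/s.
v = √(v_r² + v_t²) = √((-159.1)² + 64.915²) = √29526.8 = 171.83 km/s.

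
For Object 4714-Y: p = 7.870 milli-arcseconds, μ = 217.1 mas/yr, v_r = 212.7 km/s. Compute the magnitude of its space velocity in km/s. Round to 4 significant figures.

249.7 km/s

d = 1/p = 1/0.007870″ = 127.06 pc.
μ = 217.1 mas/yr = 0.2171 ″/yr.
v_t = 4.740 μ d = 4.740 × 0.2171 × 127.06 = 130.75 km/s.
v = √(v_r² + v_t²) = √(212.7² + 130.75²) = √62336.9 = 249.67 km/s.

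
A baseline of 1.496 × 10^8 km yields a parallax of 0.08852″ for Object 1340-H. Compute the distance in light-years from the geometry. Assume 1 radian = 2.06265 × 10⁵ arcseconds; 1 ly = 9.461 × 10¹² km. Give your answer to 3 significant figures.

36.8 ly

θ = 0.08852″ = 0.08852/206265 = 4.2916 × 10^-7 rad.
d = B/θ = (1.496 × 10^8) / (4.2916 × 10^-7) = 3.4859 × 10^14 km = (3.4859 × 10^14) / (9.461 × 10^12) ly = 36.845 ly.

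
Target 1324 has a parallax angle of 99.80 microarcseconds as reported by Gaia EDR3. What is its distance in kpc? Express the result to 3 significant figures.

10.0 kpc

p = 99.80 microarcseconds = 0.00009980 arcsec.
d = 1/p = 1/0.00009980 = 10020 pc.
= 10.02 kpc.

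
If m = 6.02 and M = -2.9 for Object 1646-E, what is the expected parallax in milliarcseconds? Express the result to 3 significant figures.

1.64 mas

m − M = 6.02 − (-2.9) = 8.92.
d = 10^((m−M)/5 + 1) = 10^2.784 = 608.14 pc.
p = 1/d = 1/608.14 = 0.0016444 arcsec = 1.6444 mas.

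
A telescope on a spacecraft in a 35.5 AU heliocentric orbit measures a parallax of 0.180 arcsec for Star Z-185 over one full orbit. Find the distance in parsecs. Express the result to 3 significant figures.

197 pc

With baseline B (in AU) and parallax p (in arcsec), d = B/p parsecs.
d = 35.5 / 0.180 = 197.22 pc.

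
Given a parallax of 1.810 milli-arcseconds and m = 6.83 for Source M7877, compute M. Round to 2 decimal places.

d = 1/p = 1/0.001810″ = 552.49 pc.
m − M = 5 log₁₀(552.49) − 5 = 13.7116 − 5 = 8.7116.
M = m − (m − M) = 6.83 − 8.7116 = -1.88.

M = -1.88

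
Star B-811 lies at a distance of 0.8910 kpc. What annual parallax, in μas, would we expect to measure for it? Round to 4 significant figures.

1122 μas

d = 0.8910 kpc = 891 pc.
p = 1/d = 1/891 = 0.0011223 arcsec.
= 0.0011223 × 10⁶ = 1122.3 μas.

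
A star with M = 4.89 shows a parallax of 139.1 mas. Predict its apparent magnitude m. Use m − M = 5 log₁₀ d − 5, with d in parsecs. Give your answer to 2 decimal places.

m = 4.17

d = 1/p = 1/0.1391″ = 7.1891 pc.
m − M = 5 log₁₀ d − 5 = 5 log₁₀(7.1891) − 5 = 4.2834 − 5 = -0.7166.
m = M + (m − M) = 4.89 + (-0.7166) = 4.17.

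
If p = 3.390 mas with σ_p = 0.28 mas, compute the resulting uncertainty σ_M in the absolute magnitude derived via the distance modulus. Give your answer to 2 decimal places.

σ_M = 0.18 mag

M = m − 5 log₁₀ d + 5 = m + 5 log₁₀ p + 5, so ∂M/∂p = 5/(p ln 10).
σ_M = (5/ln 10) · (σ_p/p) = 2.1715 × 0.28/3.390 = 2.1715 × 0.082596 = 0.17936.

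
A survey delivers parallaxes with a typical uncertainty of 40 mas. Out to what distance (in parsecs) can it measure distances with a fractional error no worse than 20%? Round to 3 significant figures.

5.00 pc

σ_d/d = σ_p/p, so the condition is σ_p/p ≤ 0.20, i.e. p ≥ σ_p/0.20.
p_min = 40/0.20 = 200 mas = 0.2 arcsec.
d_max = 1/p_min = 1/0.2 = 5 pc.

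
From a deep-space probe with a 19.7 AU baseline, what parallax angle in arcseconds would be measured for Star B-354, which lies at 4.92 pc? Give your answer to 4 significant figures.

4.004 arcsec

p (arcsec) = B (AU) / d (pc).
p = 19.7 / 4.92 = 4.0041 arcsec.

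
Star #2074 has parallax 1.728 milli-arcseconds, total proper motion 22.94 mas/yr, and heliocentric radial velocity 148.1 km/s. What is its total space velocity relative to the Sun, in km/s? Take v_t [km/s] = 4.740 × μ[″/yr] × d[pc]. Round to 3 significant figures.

161 km/s

d = 1/p = 1/0.001728″ = 578.7 pc.
μ = 22.94 mas/yr = 0.02294 ″/yr.
v_t = 4.740 μ d = 4.740 × 0.02294 × 578.7 = 62.925 km/s.
v = √(v_r² + v_t²) = √(148.1² + 62.925²) = √25893.2 = 160.91 km/s.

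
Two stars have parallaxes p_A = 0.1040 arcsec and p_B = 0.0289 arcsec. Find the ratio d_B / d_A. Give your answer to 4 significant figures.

3.599

Since d = 1/p, d_B/d_A = p_A/p_B.
= 0.1040 / 0.0289 = 3.5986.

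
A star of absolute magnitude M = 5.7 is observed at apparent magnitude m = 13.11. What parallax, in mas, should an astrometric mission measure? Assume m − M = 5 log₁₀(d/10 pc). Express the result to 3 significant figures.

m − M = 13.11 − 5.7 = 7.41.
d = 10^((m−M)/5 + 1) = 10^2.482 = 303.39 pc.
p = 1/d = 1/303.39 = 0.0032961 arcsec = 3.2961 mas.

3.30 mas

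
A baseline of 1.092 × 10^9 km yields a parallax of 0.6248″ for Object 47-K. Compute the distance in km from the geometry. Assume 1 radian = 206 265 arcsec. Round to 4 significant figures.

θ = 0.6248″ = 0.6248/206265 = 3.0291 × 10^-6 rad.
d = B/θ = (1.092 × 10^9) / (3.0291 × 10^-6) = 3.6050 × 10^14 km.

3.605 × 10^14 km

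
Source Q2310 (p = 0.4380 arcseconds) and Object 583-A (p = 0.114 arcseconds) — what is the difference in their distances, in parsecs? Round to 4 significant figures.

6.489 pc

d_A = 1/0.4380″ = 2.2831 pc; d_B = 1/0.1140″ = 8.7719 pc.
|d_B − d_A| = |8.7719 − 2.2831| = 6.4888 pc.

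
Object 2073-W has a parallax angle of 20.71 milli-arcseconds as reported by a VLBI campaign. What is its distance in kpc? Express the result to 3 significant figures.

p = 20.71 milli-arcseconds = 0.02071 arcsec.
d = 1/p = 1/0.02071 = 48.286 pc.
= 0.048286 kpc.

0.0483 kpc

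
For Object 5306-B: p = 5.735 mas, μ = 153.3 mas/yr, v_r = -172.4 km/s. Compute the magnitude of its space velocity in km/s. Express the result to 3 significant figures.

214 km/s

d = 1/p = 1/0.005735″ = 174.37 pc.
μ = 153.3 mas/yr = 0.1533 ″/yr.
v_t = 4.740 μ d = 4.740 × 0.1533 × 174.37 = 126.7 km/s.
v = √(v_r² + v_t²) = √((-172.4)² + 126.7²) = √45774.7 = 213.95 km/s.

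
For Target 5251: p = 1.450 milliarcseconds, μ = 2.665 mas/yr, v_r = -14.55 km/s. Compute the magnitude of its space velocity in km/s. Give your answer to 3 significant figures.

d = 1/p = 1/0.001450″ = 689.66 pc.
μ = 2.665 mas/yr = 0.002665 ″/yr.
v_t = 4.740 μ d = 4.740 × 0.002665 × 689.66 = 8.7119 km/s.
v = √(v_r² + v_t²) = √((-14.55)² + 8.7119²) = √287.6 = 16.959 km/s.

17.0 km/s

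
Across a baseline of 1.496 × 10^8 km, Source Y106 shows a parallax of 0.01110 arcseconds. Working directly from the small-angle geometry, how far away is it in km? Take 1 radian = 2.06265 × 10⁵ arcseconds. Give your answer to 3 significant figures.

θ = 0.01110″ = 0.01110/206265 = 5.3814 × 10^-8 rad.
d = B/θ = (1.496 × 10^8) / (5.3814 × 10^-8) = 2.7799 × 10^15 km.

2.78 × 10^15 km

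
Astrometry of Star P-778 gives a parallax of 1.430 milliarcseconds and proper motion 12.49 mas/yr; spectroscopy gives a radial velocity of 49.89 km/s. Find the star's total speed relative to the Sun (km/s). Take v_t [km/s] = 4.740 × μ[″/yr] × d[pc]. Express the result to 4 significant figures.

d = 1/p = 1/0.001430″ = 699.3 pc.
μ = 12.49 mas/yr = 0.01249 ″/yr.
v_t = 4.740 μ d = 4.740 × 0.01249 × 699.3 = 41.4 km/s.
v = √(v_r² + v_t²) = √(49.89² + 41.4²) = √4202.97 = 64.83 km/s.

64.83 km/s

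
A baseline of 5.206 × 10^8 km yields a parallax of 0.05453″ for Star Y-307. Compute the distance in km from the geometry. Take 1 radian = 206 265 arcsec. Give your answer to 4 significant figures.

θ = 0.05453″ = 0.05453/206265 = 2.6437 × 10^-7 rad.
d = B/θ = (5.206 × 10^8) / (2.6437 × 10^-7) = 1.9692 × 10^15 km.

1.969 × 10^15 km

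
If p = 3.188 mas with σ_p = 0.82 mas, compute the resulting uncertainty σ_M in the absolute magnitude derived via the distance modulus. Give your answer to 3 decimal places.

M = m − 5 log₁₀ d + 5 = m + 5 log₁₀ p + 5, so ∂M/∂p = 5/(p ln 10).
σ_M = (5/ln 10) · (σ_p/p) = 2.1715 × 0.82/3.188 = 2.1715 × 0.25721 = 0.55853.

σ_M = 0.559 mag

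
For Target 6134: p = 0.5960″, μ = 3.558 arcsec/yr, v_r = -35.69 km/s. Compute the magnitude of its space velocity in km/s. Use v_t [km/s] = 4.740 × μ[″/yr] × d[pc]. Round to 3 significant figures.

d = 1/p = 1/0.5960″ = 1.6779 pc.
v_t = 4.740 μ d = 4.740 × 3.558 × 1.6779 = 28.298 km/s.
v = √(v_r² + v_t²) = √((-35.69)² + 28.298²) = √2074.55 = 45.547 km/s.

45.5 km/s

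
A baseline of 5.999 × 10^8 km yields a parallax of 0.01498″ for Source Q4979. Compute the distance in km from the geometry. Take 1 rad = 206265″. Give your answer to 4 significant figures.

θ = 0.01498″ = 0.01498/206265 = 7.2625 × 10^-8 rad.
d = B/θ = (5.999 × 10^8) / (7.2625 × 10^-8) = 8.2602 × 10^15 km.

8.260 × 10^15 km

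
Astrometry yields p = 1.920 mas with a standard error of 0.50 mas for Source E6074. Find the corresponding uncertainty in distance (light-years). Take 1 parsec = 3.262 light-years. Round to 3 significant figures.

d = 1/p, so σ_d = σ_p / p².
σ_d = 0.000500 / (0.001920)² = 0.000500 / 0.0000036864 = 135.63 pc = 135.63 × 3.262 ly = 442.43 ly.

442 ly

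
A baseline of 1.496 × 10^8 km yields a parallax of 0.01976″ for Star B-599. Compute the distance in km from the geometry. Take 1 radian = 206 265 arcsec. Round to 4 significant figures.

θ = 0.01976″ = 0.01976/206265 = 9.5799 × 10^-8 rad.
d = B/θ = (1.496 × 10^8) / (9.5799 × 10^-8) = 1.5616 × 10^15 km.

1.562 × 10^15 km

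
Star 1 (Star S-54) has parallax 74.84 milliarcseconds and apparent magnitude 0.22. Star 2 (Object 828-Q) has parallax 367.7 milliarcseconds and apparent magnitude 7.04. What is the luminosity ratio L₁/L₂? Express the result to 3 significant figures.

L₁/L₂ = 12900

d₁ = 1/p₁ = 1/0.07484″ = 13.362 pc; d₂ = 1/p₂ = 1/0.3677″ = 2.7196 pc.
M₁ = m₁ − 5 log₁₀ d₁ + 5 = 0.22 − 5.6294 + 5 = -0.4094.
M₂ = 7.04 − 2.1725 + 5 = 9.8675.
L₁/L₂ = 10^(0.4(M₂ − M₁)) = 10^(0.4 × 10.2769) = 10^4.11076 = 12905.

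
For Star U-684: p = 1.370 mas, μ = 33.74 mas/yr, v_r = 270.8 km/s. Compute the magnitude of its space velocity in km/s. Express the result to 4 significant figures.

d = 1/p = 1/0.001370″ = 729.93 pc.
μ = 33.74 mas/yr = 0.03374 ″/yr.
v_t = 4.740 μ d = 4.740 × 0.03374 × 729.93 = 116.74 km/s.
v = √(v_r² + v_t²) = √(270.8² + 116.74²) = √86960.9 = 294.89 km/s.

294.9 km/s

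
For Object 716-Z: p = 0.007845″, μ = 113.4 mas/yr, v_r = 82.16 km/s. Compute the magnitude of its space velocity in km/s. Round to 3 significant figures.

d = 1/p = 1/0.007845″ = 127.47 pc.
μ = 113.4 mas/yr = 0.1134 ″/yr.
v_t = 4.740 μ d = 4.740 × 0.1134 × 127.47 = 68.517 km/s.
v = √(v_r² + v_t²) = √(82.16² + 68.517²) = √11444.8 = 106.98 km/s.

107 km/s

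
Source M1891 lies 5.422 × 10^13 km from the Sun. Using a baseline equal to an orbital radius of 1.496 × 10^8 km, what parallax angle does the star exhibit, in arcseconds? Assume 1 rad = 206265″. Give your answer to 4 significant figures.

0.5691 arcsec

θ ≈ B/d = (1.496 × 10^8) / (5.422 × 10^13) = 2.7591 × 10^-6 rad.
In arcseconds: 2.7591 × 10^-6 × 206265 = 0.56911″.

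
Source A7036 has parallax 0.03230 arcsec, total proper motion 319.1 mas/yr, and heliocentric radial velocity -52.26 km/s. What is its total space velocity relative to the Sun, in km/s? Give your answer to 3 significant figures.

d = 1/p = 1/0.03230″ = 30.96 pc.
μ = 319.1 mas/yr = 0.3191 ″/yr.
v_t = 4.740 μ d = 4.740 × 0.3191 × 30.96 = 46.828 km/s.
v = √(v_r² + v_t²) = √((-52.26)² + 46.828²) = √4923.97 = 70.171 km/s.

70.2 km/s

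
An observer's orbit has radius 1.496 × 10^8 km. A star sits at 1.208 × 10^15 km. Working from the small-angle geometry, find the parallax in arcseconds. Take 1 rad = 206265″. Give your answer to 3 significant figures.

θ ≈ B/d = (1.496 × 10^8) / (1.208 × 10^15) = 1.2384 × 10^-7 rad.
In arcseconds: 1.2384 × 10^-7 × 206265 = 0.025544″.

0.0255 arcsec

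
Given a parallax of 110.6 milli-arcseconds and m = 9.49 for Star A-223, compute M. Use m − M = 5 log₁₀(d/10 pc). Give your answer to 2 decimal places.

d = 1/p = 1/0.1106″ = 9.0416 pc.
m − M = 5 log₁₀(9.0416) − 5 = 4.7812 − 5 = -0.2188.
M = m − (m − M) = 9.49 − (-0.2188) = 9.71.

M = 9.71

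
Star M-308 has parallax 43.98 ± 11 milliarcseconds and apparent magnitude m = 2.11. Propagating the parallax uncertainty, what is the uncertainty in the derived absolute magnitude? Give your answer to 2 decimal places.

M = m − 5 log₁₀ d + 5 = m + 5 log₁₀ p + 5, so ∂M/∂p = 5/(p ln 10).
σ_M = (5/ln 10) · (σ_p/p) = 2.1715 × 11/43.98 = 2.1715 × 0.25011 = 0.54311.

σ_M = 0.54 mag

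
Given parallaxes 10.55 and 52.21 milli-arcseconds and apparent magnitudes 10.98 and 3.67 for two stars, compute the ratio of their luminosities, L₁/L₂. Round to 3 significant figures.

d₁ = 1/p₁ = 1/0.01055″ = 94.787 pc; d₂ = 1/p₂ = 1/0.05221″ = 19.153 pc.
M₁ = m₁ − 5 log₁₀ d₁ + 5 = 10.98 − 9.8837 + 5 = 6.0963.
M₂ = 3.67 − 6.4112 + 5 = 2.2588.
L₁/L₂ = 10^(0.4(M₂ − M₁)) = 10^(0.4 × (-3.8375)) = 10^(-1.53500) = 0.029174.

L₁/L₂ = 0.0292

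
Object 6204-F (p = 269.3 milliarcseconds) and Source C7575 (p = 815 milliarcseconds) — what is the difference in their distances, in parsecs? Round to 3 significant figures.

d_A = 1/0.2693″ = 3.7133 pc; d_B = 1/0.8150″ = 1.227 pc.
|d_B − d_A| = |1.227 − 3.7133| = 2.4863 pc.

2.49 pc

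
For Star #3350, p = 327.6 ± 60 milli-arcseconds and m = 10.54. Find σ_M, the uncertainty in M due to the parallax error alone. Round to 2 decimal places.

σ_M = 0.40 mag

M = m − 5 log₁₀ d + 5 = m + 5 log₁₀ p + 5, so ∂M/∂p = 5/(p ln 10).
σ_M = (5/ln 10) · (σ_p/p) = 2.1715 × 60/327.6 = 2.1715 × 0.18315 = 0.39771.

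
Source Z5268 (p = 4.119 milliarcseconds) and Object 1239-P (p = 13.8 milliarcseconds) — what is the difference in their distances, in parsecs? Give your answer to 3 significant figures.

d_A = 1/0.004119″ = 242.78 pc; d_B = 1/0.01380″ = 72.464 pc.
|d_B − d_A| = |72.464 − 242.78| = 170.32 pc.

170 pc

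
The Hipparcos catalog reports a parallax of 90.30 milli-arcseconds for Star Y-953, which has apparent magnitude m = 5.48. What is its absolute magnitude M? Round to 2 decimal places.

d = 1/p = 1/0.09030″ = 11.074 pc.
m − M = 5 log₁₀(11.074) − 5 = 5.2215 − 5 = 0.2215.
M = m − (m − M) = 5.48 − 0.2215 = 5.26.

M = 5.26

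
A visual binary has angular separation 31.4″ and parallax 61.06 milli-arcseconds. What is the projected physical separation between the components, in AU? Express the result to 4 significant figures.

514.2 AU

d = 1/p = 1/0.06106″ = 16.377 pc.
At distance d (pc), an angle of θ arcsec spans θ·d AU: s = 31.4 × 16.377 = 514.24 AU.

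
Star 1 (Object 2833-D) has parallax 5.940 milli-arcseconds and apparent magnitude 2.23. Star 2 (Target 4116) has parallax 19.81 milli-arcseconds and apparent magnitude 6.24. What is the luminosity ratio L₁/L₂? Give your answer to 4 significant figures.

L₁/L₂ = 446.9

d₁ = 1/p₁ = 1/0.005940″ = 168.35 pc; d₂ = 1/p₂ = 1/0.01981″ = 50.48 pc.
M₁ = m₁ − 5 log₁₀ d₁ + 5 = 2.23 − 11.1311 + 5 = -3.9011.
M₂ = 6.24 − 8.5156 + 5 = 2.7244.
L₁/L₂ = 10^(0.4(M₂ − M₁)) = 10^(0.4 × 6.6255) = 10^2.65020 = 446.89.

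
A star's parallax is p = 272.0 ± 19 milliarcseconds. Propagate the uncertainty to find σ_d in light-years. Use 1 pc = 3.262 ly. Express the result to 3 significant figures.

0.838 ly

d = 1/p, so σ_d = σ_p / p².
σ_d = 0.0190 / (0.2720)² = 0.0190 / 0.073984 = 0.25681 pc = 0.25681 × 3.262 ly = 0.83771 ly.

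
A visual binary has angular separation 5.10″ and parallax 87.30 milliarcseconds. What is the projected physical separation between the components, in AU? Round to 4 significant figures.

d = 1/p = 1/0.08730″ = 11.455 pc.
At distance d (pc), an angle of θ arcsec spans θ·d AU: s = 5.10 × 11.455 = 58.421 AU.

58.42 AU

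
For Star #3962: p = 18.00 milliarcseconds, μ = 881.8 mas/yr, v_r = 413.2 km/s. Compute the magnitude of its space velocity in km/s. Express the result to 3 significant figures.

d = 1/p = 1/0.01800″ = 55.556 pc.
μ = 881.8 mas/yr = 0.8818 ″/yr.
v_t = 4.740 μ d = 4.740 × 0.8818 × 55.556 = 232.21 km/s.
v = √(v_r² + v_t²) = √(413.2² + 232.21²) = √224656 = 473.98 km/s.

474 km/s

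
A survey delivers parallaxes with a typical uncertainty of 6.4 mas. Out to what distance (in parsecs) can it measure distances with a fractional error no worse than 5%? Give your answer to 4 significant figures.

7.813 pc

σ_d/d = σ_p/p, so the condition is σ_p/p ≤ 0.05, i.e. p ≥ σ_p/0.05.
p_min = 6.4/0.05 = 128 mas = 0.128 arcsec.
d_max = 1/p_min = 1/0.128 = 7.8125 pc.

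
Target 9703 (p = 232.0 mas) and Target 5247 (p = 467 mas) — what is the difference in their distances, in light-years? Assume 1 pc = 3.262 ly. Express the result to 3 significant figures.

d_A = 1/0.2320″ = 4.3103 pc; d_B = 1/0.4670″ = 2.1413 pc.
|d_B − d_A| = |2.1413 − 4.3103| = 2.169 pc = 2.169 × 3.262 ly = 7.0753 ly.

7.08 ly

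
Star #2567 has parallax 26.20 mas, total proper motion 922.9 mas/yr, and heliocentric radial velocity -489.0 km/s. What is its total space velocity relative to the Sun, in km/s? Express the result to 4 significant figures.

516.7 km/s

d = 1/p = 1/0.02620″ = 38.168 pc.
μ = 922.9 mas/yr = 0.9229 ″/yr.
v_t = 4.740 μ d = 4.740 × 0.9229 × 38.168 = 166.97 km/s.
v = √(v_r² + v_t²) = √((-489.0)² + 166.97²) = √267000 = 516.72 km/s.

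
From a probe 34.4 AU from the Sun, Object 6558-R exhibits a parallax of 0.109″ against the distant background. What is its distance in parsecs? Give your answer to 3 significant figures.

316 pc

With baseline B (in AU) and parallax p (in arcsec), d = B/p parsecs.
d = 34.4 / 0.109 = 315.6 pc.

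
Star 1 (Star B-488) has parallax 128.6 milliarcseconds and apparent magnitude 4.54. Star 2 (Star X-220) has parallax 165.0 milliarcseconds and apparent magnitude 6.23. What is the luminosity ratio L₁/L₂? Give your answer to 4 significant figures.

d₁ = 1/p₁ = 1/0.1286″ = 7.776 pc; d₂ = 1/p₂ = 1/0.1650″ = 6.0606 pc.
M₁ = m₁ − 5 log₁₀ d₁ + 5 = 4.54 − 4.4538 + 5 = 5.0862.
M₂ = 6.23 − 3.9126 + 5 = 7.3174.
L₁/L₂ = 10^(0.4(M₂ − M₁)) = 10^(0.4 × 2.2312) = 10^0.89248 = 7.8069.

L₁/L₂ = 7.807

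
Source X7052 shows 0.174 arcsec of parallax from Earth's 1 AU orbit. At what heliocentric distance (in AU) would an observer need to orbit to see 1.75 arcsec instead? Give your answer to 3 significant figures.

Parallax scales linearly with baseline: p ∝ B, so B = p_target / p_Earth × 1 AU.
B = 1.75 / 0.174 = 10.057 AU.

10.1 AU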